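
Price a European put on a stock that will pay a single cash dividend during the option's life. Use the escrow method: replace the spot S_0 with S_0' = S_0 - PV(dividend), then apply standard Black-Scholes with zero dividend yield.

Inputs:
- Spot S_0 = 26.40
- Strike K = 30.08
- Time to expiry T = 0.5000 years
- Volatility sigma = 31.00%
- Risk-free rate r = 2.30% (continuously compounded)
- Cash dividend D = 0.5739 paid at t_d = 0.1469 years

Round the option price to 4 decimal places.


PV(D) = D * exp(-r * t_d) = 0.5739 * 0.99662700 = 0.57196424
S_0' = S_0 - PV(D) = 26.4000 - 0.57196424 = 25.82803576
d1 = (ln(S_0'/K) + (r + sigma^2/2)*T) / (sigma*sqrt(T)) = -0.53318105
d2 = d1 - sigma*sqrt(T) = -0.75238415
exp(-rT) = 0.98856587
N(-d1) = 0.70304587; N(-d2) = 0.77408996
P = K * exp(-rT) * N(-d2) - S_0' * N(-d1) = 30.0800 * 0.98856587 * 0.77408996 - 25.82803576 * 0.70304587 = 4.8601

Answer: Price = 4.8601


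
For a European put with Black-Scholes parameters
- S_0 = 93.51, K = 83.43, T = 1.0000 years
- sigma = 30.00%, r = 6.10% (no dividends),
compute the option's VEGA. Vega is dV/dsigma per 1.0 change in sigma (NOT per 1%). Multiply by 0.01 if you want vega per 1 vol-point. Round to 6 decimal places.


Answer: Vega = 28.505391

Derivation:
d1 = 0.7335347518; d2 = 0.4335347518
phi(d1) = 0.3048378908; exp(-qT) = 1.0000000000; exp(-rT) = 0.9408232398
Vega = S * exp(-qT) * phi(d1) * sqrt(T) = 93.5100 * 1.0000000000 * 0.3048378908 * 1.0000000000 = 28.505391


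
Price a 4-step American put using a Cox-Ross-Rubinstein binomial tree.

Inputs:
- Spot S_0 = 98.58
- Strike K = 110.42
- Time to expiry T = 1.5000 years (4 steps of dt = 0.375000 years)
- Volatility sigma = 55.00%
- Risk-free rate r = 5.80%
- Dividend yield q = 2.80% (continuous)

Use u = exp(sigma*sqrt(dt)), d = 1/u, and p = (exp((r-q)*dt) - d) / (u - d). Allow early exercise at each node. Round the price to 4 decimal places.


dt = T/N = 0.375000
u = exp(sigma*sqrt(dt)) = 1.400466; d = 1/u = 0.714048
p = (exp((r-q)*dt) - d) / (u - d) = 0.433068
Discount per step: exp(-r*dt) = 0.978485
Stock lattice S(k, i) with i counting down-moves:
  k=0: S(0,0) = 98.5800
  k=1: S(1,0) = 138.0579; S(1,1) = 70.3909
  k=2: S(2,0) = 193.3454; S(2,1) = 98.5800; S(2,2) = 50.2625
  k=3: S(3,0) = 270.7736; S(3,1) = 138.0579; S(3,2) = 70.3909; S(3,3) = 35.8898
  k=4: S(4,0) = 379.2091; S(4,1) = 193.3454; S(4,2) = 98.5800; S(4,3) = 50.2625; S(4,4) = 25.6271
Terminal payoffs V(N, i) = max(K - S_T, 0):
  V(4,0) = 0.000000; V(4,1) = 0.000000; V(4,2) = 11.840000; V(4,3) = 60.157528; V(4,4) = 84.792934
Backward induction: V(k, i) = exp(-r*dt) * [p * V(k+1, i) + (1-p) * V(k+1, i+1)]; then take max(V_cont, immediate exercise) for American.
  V(3,0) = exp(-r*dt) * [p*0.000000 + (1-p)*0.000000] = 0.000000; exercise = 0.000000; V(3,0) = max -> 0.000000
  V(3,1) = exp(-r*dt) * [p*0.000000 + (1-p)*11.840000] = 6.568057; exercise = 0.000000; V(3,1) = max -> 6.568057
  V(3,2) = exp(-r*dt) * [p*11.840000 + (1-p)*60.157528] = 38.388662; exercise = 40.029130; V(3,2) = max -> 40.029130
  V(3,3) = exp(-r*dt) * [p*60.157528 + (1-p)*84.792934] = 72.529339; exercise = 74.530173; V(3,3) = max -> 74.530173
  V(2,0) = exp(-r*dt) * [p*0.000000 + (1-p)*6.568057] = 3.643528; exercise = 0.000000; V(2,0) = max -> 3.643528
  V(2,1) = exp(-r*dt) * [p*6.568057 + (1-p)*40.029130] = 24.988758; exercise = 11.840000; V(2,1) = max -> 24.988758
  V(2,2) = exp(-r*dt) * [p*40.029130 + (1-p)*74.530173] = 58.306817; exercise = 60.157528; V(2,2) = max -> 60.157528
  V(1,0) = exp(-r*dt) * [p*3.643528 + (1-p)*24.988758] = 15.406073; exercise = 0.000000; V(1,0) = max -> 15.406073
  V(1,1) = exp(-r*dt) * [p*24.988758 + (1-p)*60.157528] = 43.960452; exercise = 40.029130; V(1,1) = max -> 43.960452
  V(0,0) = exp(-r*dt) * [p*15.406073 + (1-p)*43.960452] = 30.914709; exercise = 11.840000; V(0,0) = max -> 30.914709

Answer: Price = V(0,0) = 30.9147


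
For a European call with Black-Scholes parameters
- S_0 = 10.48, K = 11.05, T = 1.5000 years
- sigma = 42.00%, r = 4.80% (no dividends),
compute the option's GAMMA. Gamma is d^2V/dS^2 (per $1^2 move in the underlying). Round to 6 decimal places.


Answer: Gamma = 0.070869

Derivation:
d1 = 0.2942075344; d2 = -0.2201853116
phi(d1) = 0.3820447350; exp(-qT) = 1.0000000000; exp(-rT) = 0.9305308958
Gamma = exp(-qT) * phi(d1) / (S * sigma * sqrt(T)) = 1.0000000000 * 0.3820447350 / (10.4800 * 0.4200 * 1.2247448714) = 0.070869


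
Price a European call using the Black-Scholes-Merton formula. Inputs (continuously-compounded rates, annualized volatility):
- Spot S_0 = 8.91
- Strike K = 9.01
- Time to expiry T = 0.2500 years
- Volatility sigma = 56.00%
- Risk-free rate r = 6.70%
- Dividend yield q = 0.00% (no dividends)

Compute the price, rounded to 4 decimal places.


d1 = (ln(S/K) + (r - q + 0.5*sigma^2) * T) / (sigma * sqrt(T)) = 0.15996132
d2 = d1 - sigma * sqrt(T) = -0.12003868
exp(-rT) = 0.98338950; exp(-qT) = 1.00000000
C = S_0 * exp(-qT) * N(d1) - K * exp(-rT) * N(d2)
N(d1) = 0.56354423; N(d2) = 0.45222625
C = 8.9100 * 1.00000000 * 0.56354423 - 9.0100 * 0.98338950 * 0.45222625 = 1.0143

Answer: Price = 1.0143


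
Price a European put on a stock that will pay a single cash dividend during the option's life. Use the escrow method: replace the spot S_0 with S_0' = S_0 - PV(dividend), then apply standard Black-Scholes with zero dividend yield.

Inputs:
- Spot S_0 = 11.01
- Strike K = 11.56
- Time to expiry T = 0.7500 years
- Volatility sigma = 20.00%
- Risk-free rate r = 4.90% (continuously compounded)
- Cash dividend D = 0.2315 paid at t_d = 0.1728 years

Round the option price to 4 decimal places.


PV(D) = D * exp(-r * t_d) = 0.2315 * 0.99156855 = 0.22954812
S_0' = S_0 - PV(D) = 11.0100 - 0.22954812 = 10.78045188
d1 = (ln(S_0'/K) + (r + sigma^2/2)*T) / (sigma*sqrt(T)) = -0.10430629
d2 = d1 - sigma*sqrt(T) = -0.27751138
exp(-rT) = 0.96391708
N(-d1) = 0.54153686; N(-d2) = 0.60930626
P = K * exp(-rT) * N(-d2) - S_0' * N(-d1) = 11.5600 * 0.96391708 * 0.60930626 - 10.78045188 * 0.54153686 = 0.9514

Answer: Price = 0.9514


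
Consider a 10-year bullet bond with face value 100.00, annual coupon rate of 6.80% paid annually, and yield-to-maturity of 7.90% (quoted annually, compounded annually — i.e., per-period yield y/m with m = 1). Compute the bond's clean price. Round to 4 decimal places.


Answer: Price = 92.5855

Derivation:
Coupon per period c = face * coupon_rate / m = 6.800000
Periods per year m = 1; per-period yield y/m = 0.079000
Number of cashflows N = 10
Cashflows (t years, CF_t, discount factor 1/(1+y/m)^(m*t), PV):
  t = 1.0000: CF_t = 6.800000, DF = 0.926784, PV = 6.302132
  t = 2.0000: CF_t = 6.800000, DF = 0.858929, PV = 5.840715
  t = 3.0000: CF_t = 6.800000, DF = 0.796041, PV = 5.413082
  t = 4.0000: CF_t = 6.800000, DF = 0.737758, PV = 5.016758
  t = 5.0000: CF_t = 6.800000, DF = 0.683743, PV = 4.649451
  t = 6.0000: CF_t = 6.800000, DF = 0.633682, PV = 4.309037
  t = 7.0000: CF_t = 6.800000, DF = 0.587286, PV = 3.993547
  t = 8.0000: CF_t = 6.800000, DF = 0.544288, PV = 3.701156
  t = 9.0000: CF_t = 6.800000, DF = 0.504437, PV = 3.430172
  t = 10.0000: CF_t = 106.800000, DF = 0.467504, PV = 49.929453
Price P = sum_t PV_t = 92.585502


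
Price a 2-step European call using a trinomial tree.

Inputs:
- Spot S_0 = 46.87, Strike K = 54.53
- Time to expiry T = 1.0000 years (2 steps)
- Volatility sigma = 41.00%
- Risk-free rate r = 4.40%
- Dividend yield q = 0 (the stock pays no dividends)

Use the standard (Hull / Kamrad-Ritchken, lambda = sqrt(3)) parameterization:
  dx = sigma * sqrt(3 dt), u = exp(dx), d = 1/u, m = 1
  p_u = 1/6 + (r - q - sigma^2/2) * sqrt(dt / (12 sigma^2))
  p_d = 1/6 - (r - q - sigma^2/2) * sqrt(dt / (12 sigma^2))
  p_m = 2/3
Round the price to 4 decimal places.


Answer: Price = V(0,0) = 5.8021

Derivation:
dt = T/N = 0.500000; dx = sigma*sqrt(3*dt) = 0.502145
u = exp(dx) = 1.652262; d = 1/u = 0.605231
p_u = 0.146727, p_m = 0.666667, p_d = 0.186606
Discount per step: exp(-r*dt) = 0.978240
Stock lattice S(k, j) with j the centered position index:
  k=0: S(0,+0) = 46.8700
  k=1: S(1,-1) = 28.3672; S(1,+0) = 46.8700; S(1,+1) = 77.4415
  k=2: S(2,-2) = 17.1687; S(2,-1) = 28.3672; S(2,+0) = 46.8700; S(2,+1) = 77.4415; S(2,+2) = 127.9537
Terminal payoffs V(N, j) = max(S_T - K, 0):
  V(2,-2) = 0.000000; V(2,-1) = 0.000000; V(2,+0) = 0.000000; V(2,+1) = 22.911531; V(2,+2) = 73.423716
Backward induction: V(k, j) = exp(-r*dt) * [p_u * V(k+1, j+1) + p_m * V(k+1, j) + p_d * V(k+1, j-1)]
  V(1,-1) = exp(-r*dt) * [p_u*0.000000 + p_m*0.000000 + p_d*0.000000] = 0.000000
  V(1,+0) = exp(-r*dt) * [p_u*22.911531 + p_m*0.000000 + p_d*0.000000] = 3.288594
  V(1,+1) = exp(-r*dt) * [p_u*73.423716 + p_m*22.911531 + p_d*0.000000] = 25.480822
  V(0,+0) = exp(-r*dt) * [p_u*25.480822 + p_m*3.288594 + p_d*0.000000] = 5.802067


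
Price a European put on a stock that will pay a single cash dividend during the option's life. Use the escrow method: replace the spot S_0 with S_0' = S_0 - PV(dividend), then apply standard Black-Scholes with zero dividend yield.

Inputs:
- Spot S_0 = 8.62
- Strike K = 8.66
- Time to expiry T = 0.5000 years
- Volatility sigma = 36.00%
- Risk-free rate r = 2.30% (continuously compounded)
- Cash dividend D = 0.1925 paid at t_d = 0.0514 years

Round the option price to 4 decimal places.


PV(D) = D * exp(-r * t_d) = 0.1925 * 0.99881850 = 0.19227256
S_0' = S_0 - PV(D) = 8.6200 - 0.19227256 = 8.42772744
d1 = (ln(S_0'/K) + (r + sigma^2/2)*T) / (sigma*sqrt(T)) = 0.06565264
d2 = d1 - sigma*sqrt(T) = -0.18890580
exp(-rT) = 0.98856587
N(-d1) = 0.47382719; N(-d2) = 0.57491668
P = K * exp(-rT) * N(-d2) - S_0' * N(-d1) = 8.6600 * 0.98856587 * 0.57491668 - 8.42772744 * 0.47382719 = 0.9286

Answer: Price = 0.9286


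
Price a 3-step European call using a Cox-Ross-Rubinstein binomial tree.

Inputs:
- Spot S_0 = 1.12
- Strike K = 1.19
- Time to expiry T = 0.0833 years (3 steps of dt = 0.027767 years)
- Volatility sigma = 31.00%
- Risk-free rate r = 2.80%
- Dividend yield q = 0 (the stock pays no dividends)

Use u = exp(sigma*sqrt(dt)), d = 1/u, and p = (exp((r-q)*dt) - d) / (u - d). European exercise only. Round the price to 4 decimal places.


Answer: Price = V(0,0) = 0.0142

Derivation:
dt = T/N = 0.027767
u = exp(sigma*sqrt(dt)) = 1.053014; d = 1/u = 0.949655
p = (exp((r-q)*dt) - d) / (u - d) = 0.494614
Discount per step: exp(-r*dt) = 0.999223
Stock lattice S(k, i) with i counting down-moves:
  k=0: S(0,0) = 1.1200
  k=1: S(1,0) = 1.1794; S(1,1) = 1.0636
  k=2: S(2,0) = 1.2419; S(2,1) = 1.1200; S(2,2) = 1.0101
  k=3: S(3,0) = 1.3077; S(3,1) = 1.1794; S(3,2) = 1.0636; S(3,3) = 0.9592
Terminal payoffs V(N, i) = max(S_T - K, 0):
  V(3,0) = 0.117736; V(3,1) = 0.000000; V(3,2) = 0.000000; V(3,3) = 0.000000
Backward induction: V(k, i) = exp(-r*dt) * [p * V(k+1, i) + (1-p) * V(k+1, i+1)].
  V(2,0) = exp(-r*dt) * [p*0.117736 + (1-p)*0.000000] = 0.058189
  V(2,1) = exp(-r*dt) * [p*0.000000 + (1-p)*0.000000] = 0.000000
  V(2,2) = exp(-r*dt) * [p*0.000000 + (1-p)*0.000000] = 0.000000
  V(1,0) = exp(-r*dt) * [p*0.058189 + (1-p)*0.000000] = 0.028759
  V(1,1) = exp(-r*dt) * [p*0.000000 + (1-p)*0.000000] = 0.000000
  V(0,0) = exp(-r*dt) * [p*0.028759 + (1-p)*0.000000] = 0.014213


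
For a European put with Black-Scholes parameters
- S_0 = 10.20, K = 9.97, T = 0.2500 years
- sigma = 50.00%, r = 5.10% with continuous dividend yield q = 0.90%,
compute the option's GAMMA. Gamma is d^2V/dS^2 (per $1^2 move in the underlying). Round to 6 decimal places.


d1 = 0.2582285453; d2 = 0.0082285453
phi(d1) = 0.3858604420; exp(-qT) = 0.9977525294; exp(-rT) = 0.9873309369
Gamma = exp(-qT) * phi(d1) / (S * sigma * sqrt(T)) = 0.9977525294 * 0.3858604420 / (10.2000 * 0.5000 * 0.5000000000) = 0.150978

Answer: Gamma = 0.150978


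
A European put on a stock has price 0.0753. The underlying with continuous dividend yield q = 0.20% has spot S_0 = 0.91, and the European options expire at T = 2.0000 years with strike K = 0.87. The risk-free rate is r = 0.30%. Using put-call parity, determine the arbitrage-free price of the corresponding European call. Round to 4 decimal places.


Answer: Call price = 0.1169

Derivation:
Put-call parity: C - P = S_0 * exp(-qT) - K * exp(-rT).
S_0 * exp(-qT) = 0.9100 * 0.99600799 = 0.90636727
K * exp(-rT) = 0.8700 * 0.99401796 = 0.86479563
C = P + S*exp(-qT) - K*exp(-rT)
C = 0.0753 + 0.90636727 - 0.86479563 = 0.1169


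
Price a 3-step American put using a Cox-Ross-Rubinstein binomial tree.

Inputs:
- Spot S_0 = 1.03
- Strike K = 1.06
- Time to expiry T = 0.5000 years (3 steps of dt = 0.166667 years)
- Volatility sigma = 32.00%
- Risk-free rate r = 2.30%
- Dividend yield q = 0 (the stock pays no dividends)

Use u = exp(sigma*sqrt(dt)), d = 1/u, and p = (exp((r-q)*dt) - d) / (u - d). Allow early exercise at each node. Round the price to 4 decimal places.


dt = T/N = 0.166667
u = exp(sigma*sqrt(dt)) = 1.139557; d = 1/u = 0.877534
p = (exp((r-q)*dt) - d) / (u - d) = 0.482044
Discount per step: exp(-r*dt) = 0.996174
Stock lattice S(k, i) with i counting down-moves:
  k=0: S(0,0) = 1.0300
  k=1: S(1,0) = 1.1737; S(1,1) = 0.9039
  k=2: S(2,0) = 1.3375; S(2,1) = 1.0300; S(2,2) = 0.7932
  k=3: S(3,0) = 1.5242; S(3,1) = 1.1737; S(3,2) = 0.9039; S(3,3) = 0.6960
Terminal payoffs V(N, i) = max(K - S_T, 0):
  V(3,0) = 0.000000; V(3,1) = 0.000000; V(3,2) = 0.156140; V(3,3) = 0.363968
Backward induction: V(k, i) = exp(-r*dt) * [p * V(k+1, i) + (1-p) * V(k+1, i+1)]; then take max(V_cont, immediate exercise) for American.
  V(2,0) = exp(-r*dt) * [p*0.000000 + (1-p)*0.000000] = 0.000000; exercise = 0.000000; V(2,0) = max -> 0.000000
  V(2,1) = exp(-r*dt) * [p*0.000000 + (1-p)*0.156140] = 0.080564; exercise = 0.030000; V(2,1) = max -> 0.080564
  V(2,2) = exp(-r*dt) * [p*0.156140 + (1-p)*0.363968] = 0.262776; exercise = 0.266832; V(2,2) = max -> 0.266832
  V(1,0) = exp(-r*dt) * [p*0.000000 + (1-p)*0.080564] = 0.041569; exercise = 0.000000; V(1,0) = max -> 0.041569
  V(1,1) = exp(-r*dt) * [p*0.080564 + (1-p)*0.266832] = 0.176365; exercise = 0.156140; V(1,1) = max -> 0.176365
  V(0,0) = exp(-r*dt) * [p*0.041569 + (1-p)*0.176365] = 0.110961; exercise = 0.030000; V(0,0) = max -> 0.110961

Answer: Price = V(0,0) = 0.1110


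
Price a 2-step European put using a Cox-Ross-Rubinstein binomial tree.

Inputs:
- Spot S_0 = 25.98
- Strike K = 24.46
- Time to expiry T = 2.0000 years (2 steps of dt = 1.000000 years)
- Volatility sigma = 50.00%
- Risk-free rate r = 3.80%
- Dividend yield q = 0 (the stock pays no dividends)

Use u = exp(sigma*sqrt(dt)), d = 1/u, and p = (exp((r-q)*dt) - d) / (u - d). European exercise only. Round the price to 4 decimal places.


dt = T/N = 1.000000
u = exp(sigma*sqrt(dt)) = 1.648721; d = 1/u = 0.606531
p = (exp((r-q)*dt) - d) / (u - d) = 0.414704
Discount per step: exp(-r*dt) = 0.962713
Stock lattice S(k, i) with i counting down-moves:
  k=0: S(0,0) = 25.9800
  k=1: S(1,0) = 42.8338; S(1,1) = 15.7577
  k=2: S(2,0) = 70.6210; S(2,1) = 25.9800; S(2,2) = 9.5575
Terminal payoffs V(N, i) = max(K - S_T, 0):
  V(2,0) = 0.000000; V(2,1) = 0.000000; V(2,2) = 14.902492
Backward induction: V(k, i) = exp(-r*dt) * [p * V(k+1, i) + (1-p) * V(k+1, i+1)].
  V(1,0) = exp(-r*dt) * [p*0.000000 + (1-p)*0.000000] = 0.000000
  V(1,1) = exp(-r*dt) * [p*0.000000 + (1-p)*14.902492] = 8.397138
  V(0,0) = exp(-r*dt) * [p*0.000000 + (1-p)*8.397138] = 4.731553

Answer: Price = V(0,0) = 4.7316


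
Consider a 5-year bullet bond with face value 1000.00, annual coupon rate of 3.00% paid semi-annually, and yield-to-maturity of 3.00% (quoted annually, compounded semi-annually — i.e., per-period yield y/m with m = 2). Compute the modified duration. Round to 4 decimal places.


Coupon per period c = face * coupon_rate / m = 15.000000
Periods per year m = 2; per-period yield y/m = 0.015000
Number of cashflows N = 10
Cashflows (t years, CF_t, discount factor 1/(1+y/m)^(m*t), PV):
  t = 0.5000: CF_t = 15.000000, DF = 0.985222, PV = 14.778325
  t = 1.0000: CF_t = 15.000000, DF = 0.970662, PV = 14.559926
  t = 1.5000: CF_t = 15.000000, DF = 0.956317, PV = 14.344755
  t = 2.0000: CF_t = 15.000000, DF = 0.942184, PV = 14.132763
  t = 2.5000: CF_t = 15.000000, DF = 0.928260, PV = 13.923905
  t = 3.0000: CF_t = 15.000000, DF = 0.914542, PV = 13.718133
  t = 3.5000: CF_t = 15.000000, DF = 0.901027, PV = 13.515402
  t = 4.0000: CF_t = 15.000000, DF = 0.887711, PV = 13.315667
  t = 4.5000: CF_t = 15.000000, DF = 0.874592, PV = 13.118884
  t = 5.0000: CF_t = 1015.000000, DF = 0.861667, PV = 874.592240
Price P = sum_t PV_t = 1000.000000
First compute Macaulay numerator sum_t t * PV_t:
  t * PV_t at t = 0.5000: 7.389163
  t * PV_t at t = 1.0000: 14.559926
  t * PV_t at t = 1.5000: 21.517132
  t * PV_t at t = 2.0000: 28.265527
  t * PV_t at t = 2.5000: 34.809762
  t * PV_t at t = 3.0000: 41.154399
  t * PV_t at t = 3.5000: 47.303907
  t * PV_t at t = 4.0000: 53.262667
  t * PV_t at t = 4.5000: 59.034976
  t * PV_t at t = 5.0000: 4372.961201
Macaulay duration D = 4680.258660 / 1000.000000 = 4.680259
Modified duration = D / (1 + y/m) = 4.680259 / (1 + 0.015000) = 4.611092

Answer: Modified duration = 4.6111


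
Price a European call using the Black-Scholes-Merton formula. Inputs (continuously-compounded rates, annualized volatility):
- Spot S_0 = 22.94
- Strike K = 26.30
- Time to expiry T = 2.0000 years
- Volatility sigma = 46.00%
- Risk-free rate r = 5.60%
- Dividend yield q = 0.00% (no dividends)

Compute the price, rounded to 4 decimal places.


d1 = (ln(S/K) + (r - q + 0.5*sigma^2) * T) / (sigma * sqrt(T)) = 0.28732081
d2 = d1 - sigma * sqrt(T) = -0.36321743
exp(-rT) = 0.89404426; exp(-qT) = 1.00000000
C = S_0 * exp(-qT) * N(d1) - K * exp(-rT) * N(d2)
N(d1) = 0.61306665; N(d2) = 0.35822123
C = 22.9400 * 1.00000000 * 0.61306665 - 26.3000 * 0.89404426 * 0.35822123 = 5.6408

Answer: Price = 5.6408


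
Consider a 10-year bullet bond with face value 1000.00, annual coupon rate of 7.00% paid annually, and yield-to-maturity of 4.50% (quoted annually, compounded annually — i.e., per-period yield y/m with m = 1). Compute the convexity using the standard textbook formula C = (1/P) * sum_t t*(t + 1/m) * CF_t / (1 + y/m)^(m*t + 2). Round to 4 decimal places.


Coupon per period c = face * coupon_rate / m = 70.000000
Periods per year m = 1; per-period yield y/m = 0.045000
Number of cashflows N = 10
Cashflows (t years, CF_t, discount factor 1/(1+y/m)^(m*t), PV):
  t = 1.0000: CF_t = 70.000000, DF = 0.956938, PV = 66.985646
  t = 2.0000: CF_t = 70.000000, DF = 0.915730, PV = 64.101097
  t = 3.0000: CF_t = 70.000000, DF = 0.876297, PV = 61.340762
  t = 4.0000: CF_t = 70.000000, DF = 0.838561, PV = 58.699294
  t = 5.0000: CF_t = 70.000000, DF = 0.802451, PV = 56.171573
  t = 6.0000: CF_t = 70.000000, DF = 0.767896, PV = 53.752702
  t = 7.0000: CF_t = 70.000000, DF = 0.734828, PV = 51.437992
  t = 8.0000: CF_t = 70.000000, DF = 0.703185, PV = 49.222959
  t = 9.0000: CF_t = 70.000000, DF = 0.672904, PV = 47.103310
  t = 10.0000: CF_t = 1070.000000, DF = 0.643928, PV = 689.002620
Price P = sum_t PV_t = 1197.817954
Convexity numerator sum_t t*(t + 1/m) * CF_t / (1+y/m)^(m*t + 2):
  t = 1.0000: term = 122.681525
  t = 2.0000: term = 352.195764
  t = 3.0000: term = 674.058879
  t = 4.0000: term = 1075.054034
  t = 5.0000: term = 1543.139761
  t = 6.0000: term = 2067.364273
  t = 7.0000: term = 2637.785357
  t = 8.0000: term = 3245.395517
  t = 9.0000: term = 3882.052054
  t = 10.0000: term = 69403.436895
Convexity = (1/P) * sum = 85003.164059 / 1197.817954 = 70.965011

Answer: Convexity = 70.9650


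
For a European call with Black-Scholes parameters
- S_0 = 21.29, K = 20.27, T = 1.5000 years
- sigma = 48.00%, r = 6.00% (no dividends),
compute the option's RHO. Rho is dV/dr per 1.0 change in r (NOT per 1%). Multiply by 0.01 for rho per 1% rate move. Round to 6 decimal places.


Answer: Rho = 13.258808

Derivation:
d1 = 0.5305450509; d2 = -0.0573324874
phi(d1) = 0.3465675400; exp(-qT) = 1.0000000000; exp(-rT) = 0.9139311853
N(d2) = 0.4771401708
Rho = K*T*exp(-rT)*N(d2) = 20.2700 * 1.5000 * 0.9139311853 * 0.4771401708 = 13.258808


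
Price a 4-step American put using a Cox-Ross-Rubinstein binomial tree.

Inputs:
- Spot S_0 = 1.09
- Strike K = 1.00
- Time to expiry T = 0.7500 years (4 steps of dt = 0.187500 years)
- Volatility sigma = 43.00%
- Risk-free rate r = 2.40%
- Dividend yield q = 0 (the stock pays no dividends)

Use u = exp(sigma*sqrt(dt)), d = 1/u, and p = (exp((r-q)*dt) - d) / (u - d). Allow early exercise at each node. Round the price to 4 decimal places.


dt = T/N = 0.187500
u = exp(sigma*sqrt(dt)) = 1.204658; d = 1/u = 0.830111
p = (exp((r-q)*dt) - d) / (u - d) = 0.465627
Discount per step: exp(-r*dt) = 0.995510
Stock lattice S(k, i) with i counting down-moves:
  k=0: S(0,0) = 1.0900
  k=1: S(1,0) = 1.3131; S(1,1) = 0.9048
  k=2: S(2,0) = 1.5818; S(2,1) = 1.0900; S(2,2) = 0.7511
  k=3: S(3,0) = 1.9055; S(3,1) = 1.3131; S(3,2) = 0.9048; S(3,3) = 0.6235
  k=4: S(4,0) = 2.2955; S(4,1) = 1.5818; S(4,2) = 1.0900; S(4,3) = 0.7511; S(4,4) = 0.5176
Terminal payoffs V(N, i) = max(K - S_T, 0):
  V(4,0) = 0.000000; V(4,1) = 0.000000; V(4,2) = 0.000000; V(4,3) = 0.248898; V(4,4) = 0.482427
Backward induction: V(k, i) = exp(-r*dt) * [p * V(k+1, i) + (1-p) * V(k+1, i+1)]; then take max(V_cont, immediate exercise) for American.
  V(3,0) = exp(-r*dt) * [p*0.000000 + (1-p)*0.000000] = 0.000000; exercise = 0.000000; V(3,0) = max -> 0.000000
  V(3,1) = exp(-r*dt) * [p*0.000000 + (1-p)*0.000000] = 0.000000; exercise = 0.000000; V(3,1) = max -> 0.000000
  V(3,2) = exp(-r*dt) * [p*0.000000 + (1-p)*0.248898] = 0.132407; exercise = 0.095179; V(3,2) = max -> 0.132407
  V(3,3) = exp(-r*dt) * [p*0.248898 + (1-p)*0.482427] = 0.372011; exercise = 0.376501; V(3,3) = max -> 0.376501
  V(2,0) = exp(-r*dt) * [p*0.000000 + (1-p)*0.000000] = 0.000000; exercise = 0.000000; V(2,0) = max -> 0.000000
  V(2,1) = exp(-r*dt) * [p*0.000000 + (1-p)*0.132407] = 0.070437; exercise = 0.000000; V(2,1) = max -> 0.070437
  V(2,2) = exp(-r*dt) * [p*0.132407 + (1-p)*0.376501] = 0.261664; exercise = 0.248898; V(2,2) = max -> 0.261664
  V(1,0) = exp(-r*dt) * [p*0.000000 + (1-p)*0.070437] = 0.037471; exercise = 0.000000; V(1,0) = max -> 0.037471
  V(1,1) = exp(-r*dt) * [p*0.070437 + (1-p)*0.261664] = 0.171849; exercise = 0.095179; V(1,1) = max -> 0.171849
  V(0,0) = exp(-r*dt) * [p*0.037471 + (1-p)*0.171849] = 0.108788; exercise = 0.000000; V(0,0) = max -> 0.108788

Answer: Price = V(0,0) = 0.1088


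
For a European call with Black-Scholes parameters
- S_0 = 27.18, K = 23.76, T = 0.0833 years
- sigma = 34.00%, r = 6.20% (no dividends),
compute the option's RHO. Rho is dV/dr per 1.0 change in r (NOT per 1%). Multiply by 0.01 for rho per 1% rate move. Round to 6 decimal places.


Answer: Rho = 1.802188

Derivation:
d1 = 1.4721021196; d2 = 1.3739722057
phi(d1) = 0.1349999517; exp(-qT) = 1.0000000000; exp(-rT) = 0.9948487136
N(d2) = 0.9152748443
Rho = K*T*exp(-rT)*N(d2) = 23.7600 * 0.0833 * 0.9948487136 * 0.9152748443 = 1.802188


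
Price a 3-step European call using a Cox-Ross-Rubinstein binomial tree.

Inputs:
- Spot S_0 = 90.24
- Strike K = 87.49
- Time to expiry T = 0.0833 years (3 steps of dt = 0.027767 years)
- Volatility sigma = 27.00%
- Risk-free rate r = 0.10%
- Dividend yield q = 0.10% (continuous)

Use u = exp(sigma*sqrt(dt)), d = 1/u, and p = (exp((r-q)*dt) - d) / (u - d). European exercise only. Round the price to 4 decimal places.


Answer: Price = V(0,0) = 4.3722

Derivation:
dt = T/N = 0.027767
u = exp(sigma*sqrt(dt)) = 1.046018; d = 1/u = 0.956006
p = (exp((r-q)*dt) - d) / (u - d) = 0.488754
Discount per step: exp(-r*dt) = 0.999972
Stock lattice S(k, i) with i counting down-moves:
  k=0: S(0,0) = 90.2400
  k=1: S(1,0) = 94.3927; S(1,1) = 86.2700
  k=2: S(2,0) = 98.7365; S(2,1) = 90.2400; S(2,2) = 82.4746
  k=3: S(3,0) = 103.2802; S(3,1) = 94.3927; S(3,2) = 86.2700; S(3,3) = 78.8463
Terminal payoffs V(N, i) = max(S_T - K, 0):
  V(3,0) = 15.790211; V(3,1) = 6.902704; V(3,2) = 0.000000; V(3,3) = 0.000000
Backward induction: V(k, i) = exp(-r*dt) * [p * V(k+1, i) + (1-p) * V(k+1, i+1)].
  V(2,0) = exp(-r*dt) * [p*15.790211 + (1-p)*6.902704] = 11.246198
  V(2,1) = exp(-r*dt) * [p*6.902704 + (1-p)*0.000000] = 3.373632
  V(2,2) = exp(-r*dt) * [p*0.000000 + (1-p)*0.000000] = 0.000000
  V(1,0) = exp(-r*dt) * [p*11.246198 + (1-p)*3.373632] = 7.221180
  V(1,1) = exp(-r*dt) * [p*3.373632 + (1-p)*0.000000] = 1.648831
  V(0,0) = exp(-r*dt) * [p*7.221180 + (1-p)*1.648831] = 4.372218


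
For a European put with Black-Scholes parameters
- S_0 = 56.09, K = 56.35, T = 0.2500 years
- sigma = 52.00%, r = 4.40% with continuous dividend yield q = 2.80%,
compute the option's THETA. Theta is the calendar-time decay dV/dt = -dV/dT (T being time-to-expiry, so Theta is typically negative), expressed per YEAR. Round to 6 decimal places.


d1 = 0.1275973194; d2 = -0.1324026806
phi(d1) = 0.3957078585; exp(-qT) = 0.9930244429; exp(-rT) = 0.9890602788
Theta = -S*exp(-qT)*phi(d1)*sigma/(2*sqrt(T)) + r*K*exp(-rT)*N(-d2) - q*S*exp(-qT)*N(-d1)
N(-d1) = 0.4492338263; N(-d2) = 0.5526671027; sqrt(T) = 0.5000000000
Term 1 = -56.0900 * 0.9930244429 * 0.3957078585 * 0.5200 / (2 * 0.5000000000) = -11.4610233520
Term 2 = 0.0440 * 56.3500 * 0.9890602788 * 0.5526671027 = 1.3552923025
Term 3 = -0.0280 * 56.0900 * 0.9930244429 * 0.4492338263 = -0.7006092391
Theta = -11.4610233520 + (1.3552923025) + (-0.7006092391) = -10.806340

Answer: Theta = -10.806340


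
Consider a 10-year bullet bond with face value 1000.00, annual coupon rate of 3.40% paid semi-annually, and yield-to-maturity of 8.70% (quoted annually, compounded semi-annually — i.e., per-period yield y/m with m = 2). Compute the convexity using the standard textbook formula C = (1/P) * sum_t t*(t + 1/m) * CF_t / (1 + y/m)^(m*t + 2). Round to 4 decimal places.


Answer: Convexity = 73.0326

Derivation:
Coupon per period c = face * coupon_rate / m = 17.000000
Periods per year m = 2; per-period yield y/m = 0.043500
Number of cashflows N = 20
Cashflows (t years, CF_t, discount factor 1/(1+y/m)^(m*t), PV):
  t = 0.5000: CF_t = 17.000000, DF = 0.958313, PV = 16.291327
  t = 1.0000: CF_t = 17.000000, DF = 0.918365, PV = 15.612197
  t = 1.5000: CF_t = 17.000000, DF = 0.880081, PV = 14.961377
  t = 2.0000: CF_t = 17.000000, DF = 0.843393, PV = 14.337687
  t = 2.5000: CF_t = 17.000000, DF = 0.808235, PV = 13.739998
  t = 3.0000: CF_t = 17.000000, DF = 0.774543, PV = 13.167223
  t = 3.5000: CF_t = 17.000000, DF = 0.742254, PV = 12.618326
  t = 4.0000: CF_t = 17.000000, DF = 0.711312, PV = 12.092311
  t = 4.5000: CF_t = 17.000000, DF = 0.681660, PV = 11.588223
  t = 5.0000: CF_t = 17.000000, DF = 0.653244, PV = 11.105149
  t = 5.5000: CF_t = 17.000000, DF = 0.626013, PV = 10.642213
  t = 6.0000: CF_t = 17.000000, DF = 0.599916, PV = 10.198575
  t = 6.5000: CF_t = 17.000000, DF = 0.574908, PV = 9.773430
  t = 7.0000: CF_t = 17.000000, DF = 0.550942, PV = 9.366009
  t = 7.5000: CF_t = 17.000000, DF = 0.527975, PV = 8.975572
  t = 8.0000: CF_t = 17.000000, DF = 0.505965, PV = 8.601410
  t = 8.5000: CF_t = 17.000000, DF = 0.484873, PV = 8.242847
  t = 9.0000: CF_t = 17.000000, DF = 0.464661, PV = 7.899230
  t = 9.5000: CF_t = 17.000000, DF = 0.445290, PV = 7.569938
  t = 10.0000: CF_t = 1017.000000, DF = 0.426728, PV = 433.982168
Price P = sum_t PV_t = 650.765209
Convexity numerator sum_t t*(t + 1/m) * CF_t / (1+y/m)^(m*t + 2):
  t = 0.5000: term = 7.480688
  t = 1.0000: term = 21.506531
  t = 1.5000: term = 41.219993
  t = 2.0000: term = 65.836117
  t = 2.5000: term = 94.637446
  t = 3.0000: term = 126.969261
  t = 3.5000: term = 162.235121
  t = 4.0000: term = 199.892681
  t = 4.5000: term = 239.449785
  t = 5.0000: term = 280.460804
  t = 5.5000: term = 322.523205
  t = 6.0000: term = 365.274354
  t = 6.5000: term = 408.388512
  t = 7.0000: term = 451.574043
  t = 7.5000: term = 494.570791
  t = 8.0000: term = 537.147641
  t = 8.5000: term = 579.100236
  t = 9.0000: term = 620.248851
  t = 9.5000: term = 660.436406
  t = 10.0000: term = 41848.151297
Convexity = (1/P) * sum = 47527.103762 / 650.765209 = 73.032644


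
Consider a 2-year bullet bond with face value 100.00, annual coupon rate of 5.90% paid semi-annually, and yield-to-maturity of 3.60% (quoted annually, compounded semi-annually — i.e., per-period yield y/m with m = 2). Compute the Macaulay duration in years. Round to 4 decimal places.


Coupon per period c = face * coupon_rate / m = 2.950000
Periods per year m = 2; per-period yield y/m = 0.018000
Number of cashflows N = 4
Cashflows (t years, CF_t, discount factor 1/(1+y/m)^(m*t), PV):
  t = 0.5000: CF_t = 2.950000, DF = 0.982318, PV = 2.897839
  t = 1.0000: CF_t = 2.950000, DF = 0.964949, PV = 2.846600
  t = 1.5000: CF_t = 2.950000, DF = 0.947887, PV = 2.796267
  t = 2.0000: CF_t = 102.950000, DF = 0.931127, PV = 95.859518
Price P = sum_t PV_t = 104.400224
Macaulay numerator sum_t t * PV_t:
  t * PV_t at t = 0.5000: 1.448919
  t * PV_t at t = 1.0000: 2.846600
  t * PV_t at t = 1.5000: 4.194401
  t * PV_t at t = 2.0000: 191.719035
Macaulay duration D = (sum_t t * PV_t) / P = 200.208956 / 104.400224 = 1.917706

Answer: Macaulay duration = 1.9177 years


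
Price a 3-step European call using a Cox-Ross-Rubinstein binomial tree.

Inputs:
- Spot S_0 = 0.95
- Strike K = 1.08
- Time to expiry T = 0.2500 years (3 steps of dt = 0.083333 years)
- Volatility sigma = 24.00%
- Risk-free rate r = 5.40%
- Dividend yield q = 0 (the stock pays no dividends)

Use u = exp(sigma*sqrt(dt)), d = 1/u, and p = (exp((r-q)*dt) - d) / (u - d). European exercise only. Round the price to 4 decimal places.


Answer: Price = V(0,0) = 0.0121

Derivation:
dt = T/N = 0.083333
u = exp(sigma*sqrt(dt)) = 1.071738; d = 1/u = 0.933063
p = (exp((r-q)*dt) - d) / (u - d) = 0.515210
Discount per step: exp(-r*dt) = 0.995510
Stock lattice S(k, i) with i counting down-moves:
  k=0: S(0,0) = 0.9500
  k=1: S(1,0) = 1.0182; S(1,1) = 0.8864
  k=2: S(2,0) = 1.0912; S(2,1) = 0.9500; S(2,2) = 0.8271
  k=3: S(3,0) = 1.1695; S(3,1) = 1.0182; S(3,2) = 0.8864; S(3,3) = 0.7717
Terminal payoffs V(N, i) = max(S_T - K, 0):
  V(3,0) = 0.089473; V(3,1) = 0.000000; V(3,2) = 0.000000; V(3,3) = 0.000000
Backward induction: V(k, i) = exp(-r*dt) * [p * V(k+1, i) + (1-p) * V(k+1, i+1)].
  V(2,0) = exp(-r*dt) * [p*0.089473 + (1-p)*0.000000] = 0.045890
  V(2,1) = exp(-r*dt) * [p*0.000000 + (1-p)*0.000000] = 0.000000
  V(2,2) = exp(-r*dt) * [p*0.000000 + (1-p)*0.000000] = 0.000000
  V(1,0) = exp(-r*dt) * [p*0.045890 + (1-p)*0.000000] = 0.023537
  V(1,1) = exp(-r*dt) * [p*0.000000 + (1-p)*0.000000] = 0.000000
  V(0,0) = exp(-r*dt) * [p*0.023537 + (1-p)*0.000000] = 0.012072


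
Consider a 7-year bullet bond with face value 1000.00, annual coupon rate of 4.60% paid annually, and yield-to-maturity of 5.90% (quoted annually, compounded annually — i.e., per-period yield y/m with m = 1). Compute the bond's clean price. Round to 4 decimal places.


Answer: Price = 927.1704

Derivation:
Coupon per period c = face * coupon_rate / m = 46.000000
Periods per year m = 1; per-period yield y/m = 0.059000
Number of cashflows N = 7
Cashflows (t years, CF_t, discount factor 1/(1+y/m)^(m*t), PV):
  t = 1.0000: CF_t = 46.000000, DF = 0.944287, PV = 43.437205
  t = 2.0000: CF_t = 46.000000, DF = 0.891678, PV = 41.017191
  t = 3.0000: CF_t = 46.000000, DF = 0.842000, PV = 38.732003
  t = 4.0000: CF_t = 46.000000, DF = 0.795090, PV = 36.574129
  t = 5.0000: CF_t = 46.000000, DF = 0.750793, PV = 34.536477
  t = 6.0000: CF_t = 46.000000, DF = 0.708964, PV = 32.612348
  t = 7.0000: CF_t = 1046.000000, DF = 0.669466, PV = 700.261039
Price P = sum_t PV_t = 927.170391


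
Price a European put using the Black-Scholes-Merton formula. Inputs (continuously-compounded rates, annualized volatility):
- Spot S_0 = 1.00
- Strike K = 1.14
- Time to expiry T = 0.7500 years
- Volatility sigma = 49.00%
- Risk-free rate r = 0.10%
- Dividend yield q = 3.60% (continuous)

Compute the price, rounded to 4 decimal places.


d1 = (ln(S/K) + (r - q + 0.5*sigma^2) * T) / (sigma * sqrt(T)) = -0.15845499
d2 = d1 - sigma * sqrt(T) = -0.58280744
exp(-rT) = 0.99925028; exp(-qT) = 0.97336124
P = K * exp(-rT) * N(-d2) - S_0 * exp(-qT) * N(-d1)
N(-d1) = 0.56295086; N(-d2) = 0.71998853
P = 1.1400 * 0.99925028 * 0.71998853 - 1.0000 * 0.97336124 * 0.56295086 = 0.2722

Answer: Price = 0.2722


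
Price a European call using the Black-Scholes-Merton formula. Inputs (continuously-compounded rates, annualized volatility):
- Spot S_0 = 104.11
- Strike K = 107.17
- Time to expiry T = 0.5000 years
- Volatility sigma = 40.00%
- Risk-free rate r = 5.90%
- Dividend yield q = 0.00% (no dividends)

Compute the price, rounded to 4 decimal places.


Answer: Price = 11.7331

Derivation:
d1 = (ln(S/K) + (r - q + 0.5*sigma^2) * T) / (sigma * sqrt(T)) = 0.14330111
d2 = d1 - sigma * sqrt(T) = -0.13954161
exp(-rT) = 0.97093088; exp(-qT) = 1.00000000
C = S_0 * exp(-qT) * N(d1) - K * exp(-rT) * N(d2)
N(d1) = 0.55697381; N(d2) = 0.44451109
C = 104.1100 * 1.00000000 * 0.55697381 - 107.1700 * 0.97093088 * 0.44451109 = 11.7331


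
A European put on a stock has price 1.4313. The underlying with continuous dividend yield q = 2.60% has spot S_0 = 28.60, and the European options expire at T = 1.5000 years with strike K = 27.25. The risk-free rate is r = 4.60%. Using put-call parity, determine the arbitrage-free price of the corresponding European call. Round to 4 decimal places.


Answer: Call price = 3.5042

Derivation:
Put-call parity: C - P = S_0 * exp(-qT) - K * exp(-rT).
S_0 * exp(-qT) = 28.6000 * 0.96175071 = 27.50607028
K * exp(-rT) = 27.2500 * 0.93332668 = 25.43315203
C = P + S*exp(-qT) - K*exp(-rT)
C = 1.4313 + 27.50607028 - 25.43315203 = 3.5042


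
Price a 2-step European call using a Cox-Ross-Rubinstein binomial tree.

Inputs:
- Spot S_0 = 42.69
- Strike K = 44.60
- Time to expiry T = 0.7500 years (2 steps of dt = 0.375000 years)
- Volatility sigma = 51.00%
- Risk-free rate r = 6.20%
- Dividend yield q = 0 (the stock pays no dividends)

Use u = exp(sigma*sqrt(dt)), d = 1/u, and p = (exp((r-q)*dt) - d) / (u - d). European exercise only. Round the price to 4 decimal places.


dt = T/N = 0.375000
u = exp(sigma*sqrt(dt)) = 1.366578; d = 1/u = 0.731755
p = (exp((r-q)*dt) - d) / (u - d) = 0.459604
Discount per step: exp(-r*dt) = 0.977018
Stock lattice S(k, i) with i counting down-moves:
  k=0: S(0,0) = 42.6900
  k=1: S(1,0) = 58.3392; S(1,1) = 31.2386
  k=2: S(2,0) = 79.7251; S(2,1) = 42.6900; S(2,2) = 22.8590
Terminal payoffs V(N, i) = max(S_T - K, 0):
  V(2,0) = 35.125109; V(2,1) = 0.000000; V(2,2) = 0.000000
Backward induction: V(k, i) = exp(-r*dt) * [p * V(k+1, i) + (1-p) * V(k+1, i+1)].
  V(1,0) = exp(-r*dt) * [p*35.125109 + (1-p)*0.000000] = 15.772646
  V(1,1) = exp(-r*dt) * [p*0.000000 + (1-p)*0.000000] = 0.000000
  V(0,0) = exp(-r*dt) * [p*15.772646 + (1-p)*0.000000] = 7.082579

Answer: Price = V(0,0) = 7.0826


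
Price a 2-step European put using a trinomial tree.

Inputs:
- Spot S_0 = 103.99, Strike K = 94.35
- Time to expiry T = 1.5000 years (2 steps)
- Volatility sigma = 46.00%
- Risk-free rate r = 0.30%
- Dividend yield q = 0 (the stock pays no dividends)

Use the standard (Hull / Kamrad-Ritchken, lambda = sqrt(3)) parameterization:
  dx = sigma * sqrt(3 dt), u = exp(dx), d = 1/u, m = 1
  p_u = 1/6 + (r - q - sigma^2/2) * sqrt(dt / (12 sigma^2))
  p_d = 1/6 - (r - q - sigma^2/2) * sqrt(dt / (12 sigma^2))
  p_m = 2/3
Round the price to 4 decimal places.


Answer: Price = V(0,0) = 15.8242

Derivation:
dt = T/N = 0.750000; dx = sigma*sqrt(3*dt) = 0.690000
u = exp(dx) = 1.993716; d = 1/u = 0.501576
p_u = 0.110797, p_m = 0.666667, p_d = 0.222536
Discount per step: exp(-r*dt) = 0.997753
Stock lattice S(k, j) with j the centered position index:
  k=0: S(0,+0) = 103.9900
  k=1: S(1,-1) = 52.1589; S(1,+0) = 103.9900; S(1,+1) = 207.3265
  k=2: S(2,-2) = 26.1617; S(2,-1) = 52.1589; S(2,+0) = 103.9900; S(2,+1) = 207.3265; S(2,+2) = 413.3500
Terminal payoffs V(N, j) = max(K - S_T, 0):
  V(2,-2) = 68.188346; V(2,-1) = 42.191105; V(2,+0) = 0.000000; V(2,+1) = 0.000000; V(2,+2) = 0.000000
Backward induction: V(k, j) = exp(-r*dt) * [p_u * V(k+1, j+1) + p_m * V(k+1, j) + p_d * V(k+1, j-1)]
  V(1,-1) = exp(-r*dt) * [p_u*0.000000 + p_m*42.191105 + p_d*68.188346] = 43.204461
  V(1,+0) = exp(-r*dt) * [p_u*0.000000 + p_m*0.000000 + p_d*42.191105] = 9.367948
  V(1,+1) = exp(-r*dt) * [p_u*0.000000 + p_m*0.000000 + p_d*0.000000] = 0.000000
  V(0,+0) = exp(-r*dt) * [p_u*0.000000 + p_m*9.367948 + p_d*43.204461] = 15.824212


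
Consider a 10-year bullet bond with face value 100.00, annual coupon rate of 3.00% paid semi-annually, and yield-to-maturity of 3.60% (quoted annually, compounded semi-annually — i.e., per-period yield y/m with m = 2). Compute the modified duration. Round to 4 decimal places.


Answer: Modified duration = 8.5184

Derivation:
Coupon per period c = face * coupon_rate / m = 1.500000
Periods per year m = 2; per-period yield y/m = 0.018000
Number of cashflows N = 20
Cashflows (t years, CF_t, discount factor 1/(1+y/m)^(m*t), PV):
  t = 0.5000: CF_t = 1.500000, DF = 0.982318, PV = 1.473477
  t = 1.0000: CF_t = 1.500000, DF = 0.964949, PV = 1.447424
  t = 1.5000: CF_t = 1.500000, DF = 0.947887, PV = 1.421831
  t = 2.0000: CF_t = 1.500000, DF = 0.931127, PV = 1.396690
  t = 2.5000: CF_t = 1.500000, DF = 0.914663, PV = 1.371994
  t = 3.0000: CF_t = 1.500000, DF = 0.898490, PV = 1.347735
  t = 3.5000: CF_t = 1.500000, DF = 0.882603, PV = 1.323905
  t = 4.0000: CF_t = 1.500000, DF = 0.866997, PV = 1.300496
  t = 4.5000: CF_t = 1.500000, DF = 0.851667, PV = 1.277501
  t = 5.0000: CF_t = 1.500000, DF = 0.836608, PV = 1.254913
  t = 5.5000: CF_t = 1.500000, DF = 0.821816, PV = 1.232724
  t = 6.0000: CF_t = 1.500000, DF = 0.807285, PV = 1.210927
  t = 6.5000: CF_t = 1.500000, DF = 0.793010, PV = 1.189516
  t = 7.0000: CF_t = 1.500000, DF = 0.778989, PV = 1.168483
  t = 7.5000: CF_t = 1.500000, DF = 0.765215, PV = 1.147822
  t = 8.0000: CF_t = 1.500000, DF = 0.751684, PV = 1.127527
  t = 8.5000: CF_t = 1.500000, DF = 0.738393, PV = 1.107590
  t = 9.0000: CF_t = 1.500000, DF = 0.725337, PV = 1.088006
  t = 9.5000: CF_t = 1.500000, DF = 0.712512, PV = 1.068768
  t = 10.0000: CF_t = 101.500000, DF = 0.699914, PV = 71.041232
Price P = sum_t PV_t = 94.998560
First compute Macaulay numerator sum_t t * PV_t:
  t * PV_t at t = 0.5000: 0.736739
  t * PV_t at t = 1.0000: 1.447424
  t * PV_t at t = 1.5000: 2.132746
  t * PV_t at t = 2.0000: 2.793381
  t * PV_t at t = 2.5000: 3.429986
  t * PV_t at t = 3.0000: 4.043206
  t * PV_t at t = 3.5000: 4.633667
  t * PV_t at t = 4.0000: 5.201984
  t * PV_t at t = 4.5000: 5.748755
  t * PV_t at t = 5.0000: 6.274563
  t * PV_t at t = 5.5000: 6.779980
  t * PV_t at t = 6.0000: 7.265561
  t * PV_t at t = 6.5000: 7.731851
  t * PV_t at t = 7.0000: 8.179380
  t * PV_t at t = 7.5000: 8.608666
  t * PV_t at t = 8.0000: 9.020213
  t * PV_t at t = 8.5000: 9.414515
  t * PV_t at t = 9.0000: 9.792053
  t * PV_t at t = 9.5000: 10.153297
  t * PV_t at t = 10.0000: 710.412316
Macaulay duration D = 823.800284 / 94.998560 = 8.671713
Modified duration = D / (1 + y/m) = 8.671713 / (1 + 0.018000) = 8.518382


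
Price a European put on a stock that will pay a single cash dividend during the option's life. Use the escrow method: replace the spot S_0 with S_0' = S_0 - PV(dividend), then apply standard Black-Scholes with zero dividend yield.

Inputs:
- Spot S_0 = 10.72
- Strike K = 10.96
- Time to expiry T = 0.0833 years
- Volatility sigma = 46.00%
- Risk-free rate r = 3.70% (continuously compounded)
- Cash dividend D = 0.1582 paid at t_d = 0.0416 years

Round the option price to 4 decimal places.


Answer: Price = 0.7692

Derivation:
PV(D) = D * exp(-r * t_d) = 0.1582 * 0.99846198 = 0.15795669
S_0' = S_0 - PV(D) = 10.7200 - 0.15795669 = 10.56204331
d1 = (ln(S_0'/K) + (r + sigma^2/2)*T) / (sigma*sqrt(T)) = -0.18898411
d2 = d1 - sigma*sqrt(T) = -0.32174811
exp(-rT) = 0.99692264
N(-d1) = 0.57494736; N(-d2) = 0.62617824
P = K * exp(-rT) * N(-d2) - S_0' * N(-d1) = 10.9600 * 0.99692264 * 0.62617824 - 10.56204331 * 0.57494736 = 0.7692


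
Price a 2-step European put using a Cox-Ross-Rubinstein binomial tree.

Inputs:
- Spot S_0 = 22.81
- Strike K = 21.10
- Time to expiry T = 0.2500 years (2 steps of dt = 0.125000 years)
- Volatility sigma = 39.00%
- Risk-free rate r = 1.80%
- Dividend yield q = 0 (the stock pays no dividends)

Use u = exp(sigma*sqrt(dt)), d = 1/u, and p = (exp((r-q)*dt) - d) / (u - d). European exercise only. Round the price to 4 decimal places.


Answer: Price = V(0,0) = 1.0443

Derivation:
dt = T/N = 0.125000
u = exp(sigma*sqrt(dt)) = 1.147844; d = 1/u = 0.871198
p = (exp((r-q)*dt) - d) / (u - d) = 0.473725
Discount per step: exp(-r*dt) = 0.997753
Stock lattice S(k, i) with i counting down-moves:
  k=0: S(0,0) = 22.8100
  k=1: S(1,0) = 26.1823; S(1,1) = 19.8720
  k=2: S(2,0) = 30.0532; S(2,1) = 22.8100; S(2,2) = 17.3125
Terminal payoffs V(N, i) = max(K - S_T, 0):
  V(2,0) = 0.000000; V(2,1) = 0.000000; V(2,2) = 3.787524
Backward induction: V(k, i) = exp(-r*dt) * [p * V(k+1, i) + (1-p) * V(k+1, i+1)].
  V(1,0) = exp(-r*dt) * [p*0.000000 + (1-p)*0.000000] = 0.000000
  V(1,1) = exp(-r*dt) * [p*0.000000 + (1-p)*3.787524] = 1.988798
  V(0,0) = exp(-r*dt) * [p*0.000000 + (1-p)*1.988798] = 1.044302
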